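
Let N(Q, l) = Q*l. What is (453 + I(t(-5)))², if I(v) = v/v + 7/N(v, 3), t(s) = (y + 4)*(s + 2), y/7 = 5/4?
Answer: 43413056164/210681 ≈ 2.0606e+5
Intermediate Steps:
y = 35/4 (y = 7*(5/4) = 35/4 ≈ 8.7500)
t(s) = 51/2 + 51*s/4 (t(s) = (35/4 + 4)*(s + 2) = 51*(2 + s)/4 = 51/2 + 51*s/4)
I(v) = 1 + 7/(3*v) (I(v) = v/v + 7/((v*3)) = 1 + 7/((3*v)) = 1 + 7*(1/(3*v)) = 1 + 7/(3*v))
(453 + I(t(-5)))² = (453 + (7/3 + (51/2 + (51/4)*(-5)))/(51/2 + (51/4)*(-5)))² = (453 + (7/3 + (51/2 - 255/4))/(51/2 - 255/4))² = (453 + (7/3 - 153/4)/(-153/4))² = (453 - 4/153*(-431/12))² = (453 + 431/459)² = (208358/459)² = 43413056164/210681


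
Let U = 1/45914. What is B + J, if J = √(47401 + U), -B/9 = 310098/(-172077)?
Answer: 930294/57359 + 3*√11102869990190/45914 ≈ 233.94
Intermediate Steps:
U = 1/45914 ≈ 2.1780e-5
B = 930294/57359 (B = -2790882/(-172077) = -2790882*(-1)/172077 = -9*(-103366/57359) = 930294/57359 ≈ 16.219)
J = 3*√11102869990190/45914 (J = √(47401 + 1/45914) = √(2176369515/45914) = 3*√11102869990190/45914 ≈ 217.72)
B + J = 930294/57359 + 3*√11102869990190/45914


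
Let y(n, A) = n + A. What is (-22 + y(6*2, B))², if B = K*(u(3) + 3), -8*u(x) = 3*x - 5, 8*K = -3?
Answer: 30625/256 ≈ 119.63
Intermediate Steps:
K = -3/8 (K = (⅛)*(-3) = -3/8 ≈ -0.37500)
u(x) = 5/8 - 3*x/8 (u(x) = -(3*x - 5)/8 = -(-5 + 3*x)/8 = 5/8 - 3*x/8)
B = -15/16 (B = -3*((5/8 - 3/8*3) + 3)/8 = -3*((5/8 - 9/8) + 3)/8 = -3*(-½ + 3)/8 = -3/8*5/2 = -15/16 ≈ -0.93750)
y(n, A) = A + n
(-22 + y(6*2, B))² = (-22 + (-15/16 + 6*2))² = (-22 + (-15/16 + 12))² = (-22 + 177/16)² = (-175/16)² = 30625/256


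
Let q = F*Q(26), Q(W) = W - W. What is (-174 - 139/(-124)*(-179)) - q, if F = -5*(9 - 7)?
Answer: -46457/124 ≈ -374.65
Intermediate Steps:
Q(W) = 0
F = -10 (F = -5*2 = -10)
q = 0 (q = -10*0 = 0)
(-174 - 139/(-124)*(-179)) - q = (-174 - 139/(-124)*(-179)) - 1*0 = (-174 - 139*(-1/124)*(-179)) + 0 = (-174 + (139/124)*(-179)) + 0 = (-174 - 24881/124) + 0 = -46457/124 + 0 = -46457/124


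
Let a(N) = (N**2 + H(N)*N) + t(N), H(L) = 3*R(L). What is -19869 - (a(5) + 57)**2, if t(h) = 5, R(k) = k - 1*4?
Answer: -30273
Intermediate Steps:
R(k) = -4 + k (R(k) = k - 4 = -4 + k)
H(L) = -12 + 3*L (H(L) = 3*(-4 + L) = -12 + 3*L)
a(N) = 5 + N**2 + N*(-12 + 3*N) (a(N) = (N**2 + (-12 + 3*N)*N) + 5 = (N**2 + N*(-12 + 3*N)) + 5 = 5 + N**2 + N*(-12 + 3*N))
-19869 - (a(5) + 57)**2 = -19869 - ((5 - 12*5 + 4*5**2) + 57)**2 = -19869 - ((5 - 60 + 4*25) + 57)**2 = -19869 - ((5 - 60 + 100) + 57)**2 = -19869 - (45 + 57)**2 = -19869 - 1*102**2 = -19869 - 1*10404 = -19869 - 10404 = -30273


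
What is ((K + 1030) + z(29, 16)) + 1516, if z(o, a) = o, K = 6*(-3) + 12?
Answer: 2569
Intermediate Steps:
K = -6 (K = -18 + 12 = -6)
((K + 1030) + z(29, 16)) + 1516 = ((-6 + 1030) + 29) + 1516 = (1024 + 29) + 1516 = 1053 + 1516 = 2569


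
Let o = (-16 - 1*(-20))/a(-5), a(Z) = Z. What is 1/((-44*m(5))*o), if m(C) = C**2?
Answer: 1/880 ≈ 0.0011364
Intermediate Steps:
o = -4/5 (o = (-16 - 1*(-20))/(-5) = (-16 + 20)*(-1/5) = 4*(-1/5) = -4/5 ≈ -0.80000)
1/((-44*m(5))*o) = 1/(-44*5**2*(-4/5)) = 1/(-44*25*(-4/5)) = 1/(-1100*(-4/5)) = 1/880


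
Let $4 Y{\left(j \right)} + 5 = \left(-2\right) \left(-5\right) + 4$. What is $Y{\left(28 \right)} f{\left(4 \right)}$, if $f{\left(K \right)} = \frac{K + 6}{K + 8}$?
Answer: $\frac{15}{8} \approx 1.875$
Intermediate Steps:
$f{\left(K \right)} = \frac{6 + K}{8 + K}$
$Y{\left(j \right)} = \frac{9}{4}$ ($Y{\left(j \right)} = - \frac{5}{4} + \frac{\left(-2\right) \left(-5\right) + 4}{4} = - \frac{5}{4} + \frac{10 + 4}{4} = - \frac{5}{4} + \frac{1}{4} \cdot 14 = - \frac{5}{4} + \frac{7}{2} = \frac{9}{4}$)
$Y{\left(28 \right)} f{\left(4 \right)} = \frac{9 \frac{6 + 4}{8 + 4}}{4} = \frac{9 \cdot \frac{1}{12} \cdot 10}{4} = \frac{9}{4} \cdot \frac{5}{6} = \frac{15}{8}$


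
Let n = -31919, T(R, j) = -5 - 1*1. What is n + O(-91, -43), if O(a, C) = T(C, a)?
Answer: -31925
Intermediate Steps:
T(R, j) = -6 (T(R, j) = -5 - 1 = -6)
O(a, C) = -6
n + O(-91, -43) = -31919 - 6 = -31925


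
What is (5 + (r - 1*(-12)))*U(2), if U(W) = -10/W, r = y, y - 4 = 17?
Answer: -190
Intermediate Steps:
y = 21 (y = 4 + 17 = 21)
r = 21
(5 + (r - 1*(-12)))*U(2) = (5 + (21 - 1*(-12)))*(-10/2) = (5 + (21 + 12))*(-10*½) = (5 + 33)*(-5) = 38*(-5) = -190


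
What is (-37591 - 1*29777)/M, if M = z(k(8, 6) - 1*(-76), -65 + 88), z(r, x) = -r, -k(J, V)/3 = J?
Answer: 16842/13 ≈ 1295.5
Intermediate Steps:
k(J, V) = -3*J
M = -52 (M = -(-3*8 - 1*(-76)) = -(-24 + 76) = -1*52 = -52)
(-37591 - 1*29777)/M = (-37591 - 1*29777)/(-52) = (-37591 - 29777)*(-1/52) = -67368*(-1/52) = 16842/13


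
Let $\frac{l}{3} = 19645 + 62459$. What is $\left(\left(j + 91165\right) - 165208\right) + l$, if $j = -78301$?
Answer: $93968$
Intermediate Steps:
$l = 246312$ ($l = 3 \left(19645 + 62459\right) = 3 \cdot 82104 = 246312$)
$\left(\left(j + 91165\right) - 165208\right) + l = \left(\left(-78301 + 91165\right) - 165208\right) + 246312 = \left(12864 - 165208\right) + 246312 = -152344 + 246312 = 93968$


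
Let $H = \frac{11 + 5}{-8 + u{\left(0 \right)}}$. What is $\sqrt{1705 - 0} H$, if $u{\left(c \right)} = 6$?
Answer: $- 8 \sqrt{1705} \approx -330.33$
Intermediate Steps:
$H = -8$ ($H = \frac{11 + 5}{-8 + 6} = \frac{16}{-2} = 16 \left(- \frac{1}{2}\right) = -8$)
$\sqrt{1705 - 0} H = \sqrt{1705 - 0} \left(-8\right) = \sqrt{1705 + 0} \left(-8\right) = \sqrt{1705} \left(-8\right) = - 8 \sqrt{1705}$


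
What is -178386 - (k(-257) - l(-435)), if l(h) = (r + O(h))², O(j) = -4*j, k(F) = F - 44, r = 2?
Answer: 2856479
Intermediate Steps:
k(F) = -44 + F
l(h) = (2 - 4*h)²
-178386 - (k(-257) - l(-435)) = -178386 - ((-44 - 257) - 4*(-1 + 2*(-435))²) = -178386 - (-301 - 4*(-1 - 870)²) = -178386 - (-301 - 4*(-871)²) = -178386 - (-301 - 4*758641) = -178386 - (-301 - 1*3034564) = -178386 - (-301 - 3034564) = -178386 - 1*(-3034865) = -178386 + 3034865 = 2856479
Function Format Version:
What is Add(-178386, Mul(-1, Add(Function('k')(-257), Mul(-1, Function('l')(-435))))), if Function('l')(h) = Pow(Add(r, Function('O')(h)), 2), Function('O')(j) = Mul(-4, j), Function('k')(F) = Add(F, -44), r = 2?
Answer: 2856479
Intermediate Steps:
Function('k')(F) = Add(-44, F)
Function('l')(h) = Pow(Add(2, Mul(-4, h)), 2)
Add(-178386, Mul(-1, Add(Function('k')(-257), Mul(-1, Function('l')(-435))))) = Add(-178386, Mul(-1, Add(Add(-44, -257), Mul(-1, Mul(4, Pow(Add(-1, Mul(2, -435)), 2)))))) = Add(-178386, Mul(-1, Add(-301, Mul(-1, Mul(4, Pow(Add(-1, -870), 2)))))) = Add(-178386, Mul(-1, Add(-301, Mul(-1, Mul(4, Pow(-871, 2)))))) = Add(-178386, Mul(-1, Add(-301, Mul(-1, Mul(4, 758641))))) = Add(-178386, Mul(-1, Add(-301, Mul(-1, 3034564)))) = Add(-178386, Mul(-1, Add(-301, -3034564))) = Add(-178386, Mul(-1, -3034865)) = Add(-178386, 3034865) = 2856479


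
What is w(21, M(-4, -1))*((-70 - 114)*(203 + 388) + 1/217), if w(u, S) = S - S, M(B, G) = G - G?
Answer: 0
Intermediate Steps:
M(B, G) = 0
w(u, S) = 0
w(21, M(-4, -1))*((-70 - 114)*(203 + 388) + 1/217) = 0*((-70 - 114)*(203 + 388) + 1/217) = 0*(-184*591 + 1/217) = 0*(-108744 + 1/217) = 0*(-23597447/217) = 0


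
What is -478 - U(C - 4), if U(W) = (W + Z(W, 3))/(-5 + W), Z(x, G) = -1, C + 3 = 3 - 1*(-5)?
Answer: -478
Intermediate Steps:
C = 5 (C = -3 + (3 - 1*(-5)) = -3 + (3 + 5) = -3 + 8 = 5)
U(W) = (-1 + W)/(-5 + W) (U(W) = (W - 1)/(-5 + W) = (-1 + W)/(-5 + W))
-478 - U(C - 4) = -478 - (-1 + (5 - 4))/(-5 + (5 - 4)) = -478 - (-1 + 1)/(-5 + 1) = -478 - 0/(-4) = -478 - (-1)*0/4 = -478 - 1*0 = -478 + 0 = -478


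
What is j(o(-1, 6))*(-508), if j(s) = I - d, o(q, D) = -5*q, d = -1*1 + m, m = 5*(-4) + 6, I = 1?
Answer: -8128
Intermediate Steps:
m = -14 (m = -20 + 6 = -14)
d = -15 (d = -1*1 - 14 = -1 - 14 = -15)
j(s) = 16 (j(s) = 1 - 1*(-15) = 1 + 15 = 16)
j(o(-1, 6))*(-508) = 16*(-508) = -8128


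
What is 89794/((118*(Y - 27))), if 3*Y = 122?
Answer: 134691/2419 ≈ 55.680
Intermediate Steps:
Y = 122/3 (Y = (⅓)*122 = 122/3 ≈ 40.667)
89794/((118*(Y - 27))) = 89794/((118*(122/3 - 27))) = 89794/((118*(41/3))) = 89794/(4838/3) = 89794*(3/4838) = 134691/2419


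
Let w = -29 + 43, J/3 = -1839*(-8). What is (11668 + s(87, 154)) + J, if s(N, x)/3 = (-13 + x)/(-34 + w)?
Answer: 1115657/20 ≈ 55783.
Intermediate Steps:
J = 44136 (J = 3*(-1839*(-8)) = 3*14712 = 44136)
w = 14
s(N, x) = 39/20 - 3*x/20 (s(N, x) = 3*((-13 + x)/(-34 + 14)) = 3*((-13 + x)/(-20)) = 3*((-13 + x)*(-1/20)) = 3*(13/20 - x/20) = 39/20 - 3*x/20)
(11668 + s(87, 154)) + J = (11668 + (39/20 - 3/20*154)) + 44136 = (11668 + (39/20 - 231/10)) + 44136 = (11668 - 423/20) + 44136 = 232937/20 + 44136 = 1115657/20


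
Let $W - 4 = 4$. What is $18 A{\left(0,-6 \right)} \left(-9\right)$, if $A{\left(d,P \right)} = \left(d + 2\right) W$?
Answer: $-2592$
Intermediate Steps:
$W = 8$ ($W = 4 + 4 = 8$)
$A{\left(d,P \right)} = 16 + 8 d$ ($A{\left(d,P \right)} = \left(d + 2\right) 8 = \left(2 + d\right) 8 = 16 + 8 d$)
$18 A{\left(0,-6 \right)} \left(-9\right) = 18 \left(16 + 8 \cdot 0\right) \left(-9\right) = 18 \left(16 + 0\right) \left(-9\right) = 18 \cdot 16 \left(-9\right) = 288 \left(-9\right) = -2592$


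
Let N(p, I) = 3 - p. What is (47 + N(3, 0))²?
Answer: 2209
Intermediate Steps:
(47 + N(3, 0))² = (47 + (3 - 1*3))² = (47 + (3 - 3))² = (47 + 0)² = 47² = 2209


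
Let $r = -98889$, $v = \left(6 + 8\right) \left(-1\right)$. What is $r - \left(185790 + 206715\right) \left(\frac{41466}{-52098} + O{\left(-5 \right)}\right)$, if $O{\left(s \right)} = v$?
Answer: $\frac{49567641678}{8683} \approx 5.7086 \cdot 10^{6}$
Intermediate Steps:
$v = -14$ ($v = 14 \left(-1\right) = -14$)
$O{\left(s \right)} = -14$
$r - \left(185790 + 206715\right) \left(\frac{41466}{-52098} + O{\left(-5 \right)}\right) = -98889 - \left(185790 + 206715\right) \left(\frac{41466}{-52098} - 14\right) = -98889 - 392505 \left(41466 \left(- \frac{1}{52098}\right) - 14\right) = -98889 - 392505 \left(- \frac{6911}{8683} - 14\right) = -98889 - 392505 \left(- \frac{128473}{8683}\right) = -98889 - - \frac{50426294865}{8683} = -98889 + \frac{50426294865}{8683} = \frac{49567641678}{8683}$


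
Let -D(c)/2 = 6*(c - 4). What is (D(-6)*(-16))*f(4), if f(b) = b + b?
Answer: -15360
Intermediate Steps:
D(c) = 48 - 12*c (D(c) = -12*(c - 4) = -12*(-4 + c) = -2*(-24 + 6*c) = 48 - 12*c)
f(b) = 2*b
(D(-6)*(-16))*f(4) = ((48 - 12*(-6))*(-16))*(2*4) = ((48 + 72)*(-16))*8 = (120*(-16))*8 = -1920*8 = -15360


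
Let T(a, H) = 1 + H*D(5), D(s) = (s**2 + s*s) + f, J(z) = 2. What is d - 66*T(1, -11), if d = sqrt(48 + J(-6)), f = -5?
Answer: 32604 + 5*sqrt(2) ≈ 32611.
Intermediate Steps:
D(s) = -5 + 2*s**2 (D(s) = (s**2 + s*s) - 5 = (s**2 + s**2) - 5 = 2*s**2 - 5 = -5 + 2*s**2)
T(a, H) = 1 + 45*H (T(a, H) = 1 + H*(-5 + 2*5**2) = 1 + H*(-5 + 2*25) = 1 + H*(-5 + 50) = 1 + H*45 = 1 + 45*H)
d = 5*sqrt(2) (d = sqrt(48 + 2) = sqrt(50) = 5*sqrt(2) ≈ 7.0711)
d - 66*T(1, -11) = 5*sqrt(2) - 66*(1 + 45*(-11)) = 5*sqrt(2) - 66*(1 - 495) = 5*sqrt(2) - 66*(-494) = 5*sqrt(2) + 32604 = 32604 + 5*sqrt(2)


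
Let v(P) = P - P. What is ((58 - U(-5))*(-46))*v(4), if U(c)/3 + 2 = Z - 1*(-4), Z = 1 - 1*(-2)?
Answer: 0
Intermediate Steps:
Z = 3 (Z = 1 + 2 = 3)
v(P) = 0
U(c) = 15 (U(c) = -6 + 3*(3 - 1*(-4)) = -6 + 3*(3 + 4) = -6 + 3*7 = -6 + 21 = 15)
((58 - U(-5))*(-46))*v(4) = ((58 - 1*15)*(-46))*0 = ((58 - 15)*(-46))*0 = (43*(-46))*0 = -1978*0 = 0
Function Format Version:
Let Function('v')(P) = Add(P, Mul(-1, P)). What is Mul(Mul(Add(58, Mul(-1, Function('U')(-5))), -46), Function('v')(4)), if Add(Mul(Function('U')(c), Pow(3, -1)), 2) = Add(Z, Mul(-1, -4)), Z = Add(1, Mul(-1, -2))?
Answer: 0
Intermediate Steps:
Z = 3 (Z = Add(1, 2) = 3)
Function('v')(P) = 0
Function('U')(c) = 15 (Function('U')(c) = Add(-6, Mul(3, Add(3, Mul(-1, -4)))) = Add(-6, Mul(3, Add(3, 4))) = Add(-6, Mul(3, 7)) = Add(-6, 21) = 15)
Mul(Mul(Add(58, Mul(-1, Function('U')(-5))), -46), Function('v')(4)) = Mul(Mul(Add(58, Mul(-1, 15)), -46), 0) = Mul(Mul(Add(58, -15), -46), 0) = Mul(Mul(43, -46), 0) = Mul(-1978, 0) = 0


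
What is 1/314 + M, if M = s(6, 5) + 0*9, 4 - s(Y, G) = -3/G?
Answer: 7227/1570 ≈ 4.6032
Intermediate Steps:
s(Y, G) = 4 + 3/G (s(Y, G) = 4 - (-3)/G = 4 + 3/G)
M = 23/5 (M = (4 + 3/5) + 0*9 = (4 + 3*(⅕)) + 0 = (4 + ⅗) + 0 = 23/5 + 0 = 23/5 ≈ 4.6000)
1/314 + M = 1/314 + 23/5 = 7227/1570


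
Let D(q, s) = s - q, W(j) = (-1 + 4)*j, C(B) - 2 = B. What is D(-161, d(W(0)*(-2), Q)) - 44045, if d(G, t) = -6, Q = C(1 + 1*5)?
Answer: -43890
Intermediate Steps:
C(B) = 2 + B
W(j) = 3*j
Q = 8 (Q = 2 + (1 + 1*5) = 2 + (1 + 5) = 2 + 6 = 8)
D(-161, d(W(0)*(-2), Q)) - 44045 = (-6 - 1*(-161)) - 44045 = (-6 + 161) - 44045 = 155 - 44045 = -43890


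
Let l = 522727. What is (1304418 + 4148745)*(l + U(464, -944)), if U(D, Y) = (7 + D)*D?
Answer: 4042271590173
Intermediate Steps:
U(D, Y) = D*(7 + D)
(1304418 + 4148745)*(l + U(464, -944)) = (1304418 + 4148745)*(522727 + 464*(7 + 464)) = 5453163*(522727 + 464*471) = 5453163*(522727 + 218544) = 5453163*741271 = 4042271590173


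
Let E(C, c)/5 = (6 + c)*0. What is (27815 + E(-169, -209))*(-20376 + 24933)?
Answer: 126752955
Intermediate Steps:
E(C, c) = 0 (E(C, c) = 5*((6 + c)*0) = 5*0 = 0)
(27815 + E(-169, -209))*(-20376 + 24933) = (27815 + 0)*(-20376 + 24933) = 27815*4557 = 126752955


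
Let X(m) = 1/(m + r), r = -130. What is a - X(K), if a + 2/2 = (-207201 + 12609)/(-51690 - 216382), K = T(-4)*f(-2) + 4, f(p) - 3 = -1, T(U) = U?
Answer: -1197281/4490206 ≈ -0.26664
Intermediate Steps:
f(p) = 2 (f(p) = 3 - 1 = 2)
K = -4 (K = -4*2 + 4 = -8 + 4 = -4)
X(m) = 1/(-130 + m) (X(m) = 1/(m - 130) = 1/(-130 + m))
a = -9185/33509 (a = -1 + (-207201 + 12609)/(-51690 - 216382) = -1 - 194592/(-268072) = -1 - 194592*(-1/268072) = -1 + 24324/33509 = -9185/33509 ≈ -0.27411)
a - X(K) = -9185/33509 - 1/(-130 - 4) = -9185/33509 - 1/(-134) = -9185/33509 - 1*(-1/134) = -9185/33509 + 1/134 = -1197281/4490206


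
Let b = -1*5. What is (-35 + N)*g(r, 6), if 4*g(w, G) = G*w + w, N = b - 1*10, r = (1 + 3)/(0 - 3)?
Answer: 350/3 ≈ 116.67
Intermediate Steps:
b = -5
r = -4/3 (r = 4/(-3) = 4*(-⅓) = -4/3 ≈ -1.3333)
N = -15 (N = -5 - 1*10 = -5 - 10 = -15)
g(w, G) = w/4 + G*w/4 (g(w, G) = (G*w + w)/4 = (w + G*w)/4 = w/4 + G*w/4)
(-35 + N)*g(r, 6) = (-35 - 15)*((¼)*(-4/3)*(1 + 6)) = -25*(-4)*7/(2*3) = -50*(-7/3) = 350/3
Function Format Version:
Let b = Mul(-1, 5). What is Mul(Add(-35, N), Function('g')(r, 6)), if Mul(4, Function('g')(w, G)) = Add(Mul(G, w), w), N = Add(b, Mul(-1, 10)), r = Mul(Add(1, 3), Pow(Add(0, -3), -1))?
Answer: Rational(350, 3) ≈ 116.67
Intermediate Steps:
b = -5
r = Rational(-4, 3) (r = Mul(4, Pow(-3, -1)) = Mul(4, Rational(-1, 3)) = Rational(-4, 3) ≈ -1.3333)
N = -15 (N = Add(-5, Mul(-1, 10)) = Add(-5, -10) = -15)
Function('g')(w, G) = Add(Mul(Rational(1, 4), w), Mul(Rational(1, 4), G, w)) (Function('g')(w, G) = Mul(Rational(1, 4), Add(Mul(G, w), w)) = Mul(Rational(1, 4), Add(w, Mul(G, w))) = Add(Mul(Rational(1, 4), w), Mul(Rational(1, 4), G, w)))
Mul(Add(-35, N), Function('g')(r, 6)) = Mul(Add(-35, -15), Mul(Rational(1, 4), Rational(-4, 3), Add(1, 6))) = Mul(-50, Mul(Rational(1, 4), Rational(-4, 3), 7)) = Mul(-50, Rational(-7, 3)) = Rational(350, 3)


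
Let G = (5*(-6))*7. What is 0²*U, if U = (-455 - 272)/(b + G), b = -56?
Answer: 0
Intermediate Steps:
G = -210 (G = -30*7 = -210)
U = 727/266 (U = (-455 - 272)/(-56 - 210) = -727/(-266) = -727*(-1/266) = 727/266 ≈ 2.7331)
0²*U = 0²*(727/266) = 0*(727/266) = 0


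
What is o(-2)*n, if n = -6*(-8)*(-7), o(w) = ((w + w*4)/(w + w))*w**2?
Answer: -3360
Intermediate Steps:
o(w) = 5*w**2/2 (o(w) = ((w + 4*w)/((2*w)))*w**2 = ((5*w)*(1/(2*w)))*w**2 = 5*w**2/2)
n = -336 (n = 48*(-7) = -336)
o(-2)*n = ((5/2)*(-2)**2)*(-336) = ((5/2)*4)*(-336) = 10*(-336) = -3360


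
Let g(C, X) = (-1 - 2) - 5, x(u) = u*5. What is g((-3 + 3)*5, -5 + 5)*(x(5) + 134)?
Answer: -1272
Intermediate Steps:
x(u) = 5*u
g(C, X) = -8 (g(C, X) = -3 - 5 = -8)
g((-3 + 3)*5, -5 + 5)*(x(5) + 134) = -8*(5*5 + 134) = -8*(25 + 134) = -8*159 = -1272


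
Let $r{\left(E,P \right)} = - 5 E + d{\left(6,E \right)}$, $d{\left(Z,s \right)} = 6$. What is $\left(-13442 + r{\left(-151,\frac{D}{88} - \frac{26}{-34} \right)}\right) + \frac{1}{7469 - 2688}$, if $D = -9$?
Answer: $- \frac{60627860}{4781} \approx -12681.0$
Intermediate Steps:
$r{\left(E,P \right)} = 6 - 5 E$ ($r{\left(E,P \right)} = - 5 E + 6 = 6 - 5 E$)
$\left(-13442 + r{\left(-151,\frac{D}{88} - \frac{26}{-34} \right)}\right) + \frac{1}{7469 - 2688} = \left(-13442 + \left(6 - -755\right)\right) + \frac{1}{7469 - 2688} = \left(-13442 + \left(6 + 755\right)\right) + \frac{1}{4781} = \left(-13442 + 761\right) + \frac{1}{4781} = -12681 + \frac{1}{4781} = - \frac{60627860}{4781}$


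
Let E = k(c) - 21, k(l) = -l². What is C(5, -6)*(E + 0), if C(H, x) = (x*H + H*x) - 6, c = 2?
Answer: 1650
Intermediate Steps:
C(H, x) = -6 + 2*H*x (C(H, x) = (H*x + H*x) - 6 = 2*H*x - 6 = -6 + 2*H*x)
E = -25 (E = -1*2² - 21 = -1*4 - 21 = -4 - 21 = -25)
C(5, -6)*(E + 0) = (-6 + 2*5*(-6))*(-25 + 0) = (-6 - 60)*(-25) = -66*(-25) = 1650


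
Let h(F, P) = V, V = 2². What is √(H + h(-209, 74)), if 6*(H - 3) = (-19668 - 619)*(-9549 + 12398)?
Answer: I*√346785726/6 ≈ 3103.7*I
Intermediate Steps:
V = 4
h(F, P) = 4
H = -57797645/6 (H = 3 + ((-19668 - 619)*(-9549 + 12398))/6 = 3 + (-20287*2849)/6 = 3 + (⅙)*(-57797663) = 3 - 57797663/6 = -57797645/6 ≈ -9.6329e+6)
√(H + h(-209, 74)) = √(-57797645/6 + 4) = √(-57797621/6) = I*√346785726/6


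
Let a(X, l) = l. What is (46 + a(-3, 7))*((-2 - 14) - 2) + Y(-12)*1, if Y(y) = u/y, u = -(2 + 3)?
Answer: -11443/12 ≈ -953.58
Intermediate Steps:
u = -5 (u = -1*5 = -5)
Y(y) = -5/y
(46 + a(-3, 7))*((-2 - 14) - 2) + Y(-12)*1 = (46 + 7)*((-2 - 14) - 2) - 5/(-12)*1 = 53*(-16 - 2) - 5*(-1/12)*1 = 53*(-18) + (5/12)*1 = -954 + 5/12 = -11443/12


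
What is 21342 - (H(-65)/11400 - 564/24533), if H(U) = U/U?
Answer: 5968855865467/279676200 ≈ 21342.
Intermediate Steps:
H(U) = 1
21342 - (H(-65)/11400 - 564/24533) = 21342 - (1/11400 - 564/24533) = 21342 - 1*(-6405067/279676200) = 21342 + 6405067/279676200 = 5968855865467/279676200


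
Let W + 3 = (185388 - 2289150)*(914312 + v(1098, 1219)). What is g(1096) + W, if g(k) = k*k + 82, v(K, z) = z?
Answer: -1926058126327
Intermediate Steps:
g(k) = 82 + k² (g(k) = k² + 82 = 82 + k²)
W = -1926059327625 (W = -3 + (185388 - 2289150)*(914312 + 1219) = -3 - 2103762*915531 = -3 - 1926059327622 = -1926059327625)
g(1096) + W = (82 + 1096²) - 1926059327625 = (82 + 1201216) - 1926059327625 = 1201298 - 1926059327625 = -1926058126327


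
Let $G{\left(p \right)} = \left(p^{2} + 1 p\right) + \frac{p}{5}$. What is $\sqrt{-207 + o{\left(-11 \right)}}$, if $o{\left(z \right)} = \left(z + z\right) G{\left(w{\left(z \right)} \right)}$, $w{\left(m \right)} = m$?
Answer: $\frac{i \sqrt{64465}}{5} \approx 50.78 i$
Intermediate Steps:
$G{\left(p \right)} = p^{2} + \frac{6 p}{5}$ ($G{\left(p \right)} = \left(p^{2} + p\right) + p \frac{1}{5} = \left(p + p^{2}\right) + \frac{p}{5} = p^{2} + \frac{6 p}{5}$)
$o{\left(z \right)} = \frac{2 z^{2} \left(6 + 5 z\right)}{5}$ ($o{\left(z \right)} = \left(z + z\right) \frac{z \left(6 + 5 z\right)}{5} = 2 z \frac{z \left(6 + 5 z\right)}{5} = \frac{2 z^{2} \left(6 + 5 z\right)}{5}$)
$\sqrt{-207 + o{\left(-11 \right)}} = \sqrt{-207 + \left(-11\right)^{2} \left(\frac{12}{5} + 2 \left(-11\right)\right)} = \sqrt{-207 + 121 \left(\frac{12}{5} - 22\right)} = \sqrt{-207 + 121 \left(- \frac{98}{5}\right)} = \sqrt{-207 - \frac{11858}{5}} = \sqrt{- \frac{12893}{5}} = \frac{i \sqrt{64465}}{5}$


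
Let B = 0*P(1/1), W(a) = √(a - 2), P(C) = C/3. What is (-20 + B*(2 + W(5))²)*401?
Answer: -8020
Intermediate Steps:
P(C) = C/3 (P(C) = C*(⅓) = C/3)
W(a) = √(-2 + a)
B = 0 (B = 0*((⅓)/1) = 0*((⅓)*1) = 0*(⅓) = 0)
(-20 + B*(2 + W(5))²)*401 = (-20 + 0*(2 + √(-2 + 5))²)*401 = (-20 + 0*(2 + √3)²)*401 = (-20 + 0)*401 = -20*401 = -8020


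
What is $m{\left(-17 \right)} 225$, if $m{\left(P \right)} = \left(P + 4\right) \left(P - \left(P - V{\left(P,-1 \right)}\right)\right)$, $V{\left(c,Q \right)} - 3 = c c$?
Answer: $-854100$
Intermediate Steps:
$V{\left(c,Q \right)} = 3 + c^{2}$ ($V{\left(c,Q \right)} = 3 + c c = 3 + c^{2}$)
$m{\left(P \right)} = \left(3 + P^{2}\right) \left(4 + P\right)$ ($m{\left(P \right)} = \left(P + 4\right) \left(P - \left(-3 + P - P^{2}\right)\right) = \left(4 + P\right) \left(P + \left(3 + P^{2} - P\right)\right) = \left(4 + P\right) \left(3 + P^{2}\right) = \left(3 + P^{2}\right) \left(4 + P\right)$)
$m{\left(-17 \right)} 225 = \left(3 + \left(-17\right)^{2}\right) \left(4 - 17\right) 225 = \left(3 + 289\right) \left(-13\right) 225 = 292 \left(-13\right) 225 = \left(-3796\right) 225 = -854100$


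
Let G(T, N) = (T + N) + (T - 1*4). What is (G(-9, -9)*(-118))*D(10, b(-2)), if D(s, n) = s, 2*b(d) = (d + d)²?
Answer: 36580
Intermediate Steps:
b(d) = 2*d² (b(d) = (d + d)²/2 = (2*d)²/2 = (4*d²)/2 = 2*d²)
G(T, N) = -4 + N + 2*T (G(T, N) = (N + T) + (T - 4) = (N + T) + (-4 + T) = -4 + N + 2*T)
(G(-9, -9)*(-118))*D(10, b(-2)) = ((-4 - 9 + 2*(-9))*(-118))*10 = ((-4 - 9 - 18)*(-118))*10 = -31*(-118)*10 = 3658*10 = 36580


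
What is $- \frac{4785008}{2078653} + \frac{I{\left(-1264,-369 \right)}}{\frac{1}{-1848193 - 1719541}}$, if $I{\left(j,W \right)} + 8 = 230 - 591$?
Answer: $\frac{2736533877684430}{2078653} \approx 1.3165 \cdot 10^{9}$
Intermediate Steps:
$I{\left(j,W \right)} = -369$ ($I{\left(j,W \right)} = -8 + \left(230 - 591\right) = -8 - 361 = -369$)
$- \frac{4785008}{2078653} + \frac{I{\left(-1264,-369 \right)}}{\frac{1}{-1848193 - 1719541}} = - \frac{4785008}{2078653} - \frac{369}{\frac{1}{-1848193 - 1719541}} = \left(-4785008\right) \frac{1}{2078653} - \frac{369}{\frac{1}{-3567734}} = - \frac{4785008}{2078653} - \frac{369}{- \frac{1}{3567734}} = - \frac{4785008}{2078653} - -1316493846 = - \frac{4785008}{2078653} + 1316493846 = \frac{2736533877684430}{2078653}$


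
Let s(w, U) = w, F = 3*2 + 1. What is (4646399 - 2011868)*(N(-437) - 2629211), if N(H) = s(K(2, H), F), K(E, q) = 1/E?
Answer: -13853473135551/2 ≈ -6.9267e+12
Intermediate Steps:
F = 7 (F = 6 + 1 = 7)
N(H) = ½ (N(H) = 1/2 = ½)
(4646399 - 2011868)*(N(-437) - 2629211) = (4646399 - 2011868)*(½ - 2629211) = 2634531*(-5258421/2) = -13853473135551/2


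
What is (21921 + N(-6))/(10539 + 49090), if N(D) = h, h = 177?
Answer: 22098/59629 ≈ 0.37059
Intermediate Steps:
N(D) = 177
(21921 + N(-6))/(10539 + 49090) = (21921 + 177)/(10539 + 49090) = 22098/59629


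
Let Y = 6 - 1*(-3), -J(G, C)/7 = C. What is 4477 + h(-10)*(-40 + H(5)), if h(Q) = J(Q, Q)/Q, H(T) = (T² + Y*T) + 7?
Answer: 4218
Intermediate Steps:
J(G, C) = -7*C
Y = 9 (Y = 6 + 3 = 9)
H(T) = 7 + T² + 9*T (H(T) = (T² + 9*T) + 7 = 7 + T² + 9*T)
h(Q) = -7 (h(Q) = (-7*Q)/Q = -7)
4477 + h(-10)*(-40 + H(5)) = 4477 - 7*(-40 + (7 + 5² + 9*5)) = 4477 - 7*(-40 + (7 + 25 + 45)) = 4477 - 7*(-40 + 77) = 4477 - 7*37 = 4477 - 259 = 4218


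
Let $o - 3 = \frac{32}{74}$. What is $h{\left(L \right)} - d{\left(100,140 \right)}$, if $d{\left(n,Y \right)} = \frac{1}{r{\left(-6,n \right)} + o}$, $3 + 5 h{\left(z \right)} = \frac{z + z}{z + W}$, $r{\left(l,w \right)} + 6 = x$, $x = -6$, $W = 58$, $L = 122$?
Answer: $- \frac{15133}{71325} \approx -0.21217$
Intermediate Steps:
$r{\left(l,w \right)} = -12$ ($r{\left(l,w \right)} = -6 - 6 = -12$)
$h{\left(z \right)} = - \frac{3}{5} + \frac{2 z}{5 \left(58 + z\right)}$ ($h{\left(z \right)} = - \frac{3}{5} + \frac{\left(z + z\right) \frac{1}{z + 58}}{5} = - \frac{3}{5} + \frac{2 z \frac{1}{58 + z}}{5} = - \frac{3}{5} + \frac{2 z}{5 \left(58 + z\right)}$)
$o = \frac{127}{37}$ ($o = 3 + \frac{32}{74} = 3 + 32 \cdot \frac{1}{74} = 3 + \frac{16}{37} = \frac{127}{37} \approx 3.4324$)
$d{\left(n,Y \right)} = - \frac{37}{317}$ ($d{\left(n,Y \right)} = \frac{1}{-12 + \frac{127}{37}} = \frac{1}{- \frac{317}{37}} = - \frac{37}{317}$)
$h{\left(L \right)} - d{\left(100,140 \right)} = \frac{-174 - 122}{5 \left(58 + 122\right)} - - \frac{37}{317} = \frac{-174 - 122}{5 \cdot 180} + \frac{37}{317} = \frac{1}{5} \cdot \frac{1}{180} \left(-296\right) + \frac{37}{317} = - \frac{74}{225} + \frac{37}{317} = - \frac{15133}{71325}$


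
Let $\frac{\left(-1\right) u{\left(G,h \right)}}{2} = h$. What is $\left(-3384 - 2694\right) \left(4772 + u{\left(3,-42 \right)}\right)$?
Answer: $-29514768$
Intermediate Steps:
$u{\left(G,h \right)} = - 2 h$
$\left(-3384 - 2694\right) \left(4772 + u{\left(3,-42 \right)}\right) = \left(-3384 - 2694\right) \left(4772 - -84\right) = \left(-3384 - 2694\right) \left(4772 + 84\right) = \left(-3384 - 2694\right) 4856 = \left(-6078\right) 4856 = -29514768$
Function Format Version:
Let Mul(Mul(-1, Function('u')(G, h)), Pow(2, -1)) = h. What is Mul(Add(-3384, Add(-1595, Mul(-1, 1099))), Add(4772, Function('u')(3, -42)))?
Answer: -29514768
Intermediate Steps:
Function('u')(G, h) = Mul(-2, h)
Mul(Add(-3384, Add(-1595, Mul(-1, 1099))), Add(4772, Function('u')(3, -42))) = Mul(Add(-3384, Add(-1595, Mul(-1, 1099))), Add(4772, Mul(-2, -42))) = Mul(Add(-3384, Add(-1595, -1099)), Add(4772, 84)) = Mul(Add(-3384, -2694), 4856) = Mul(-6078, 4856) = -29514768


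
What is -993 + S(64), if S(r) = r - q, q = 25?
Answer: -954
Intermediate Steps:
S(r) = -25 + r (S(r) = r - 1*25 = r - 25 = -25 + r)
-993 + S(64) = -993 + (-25 + 64) = -993 + 39 = -954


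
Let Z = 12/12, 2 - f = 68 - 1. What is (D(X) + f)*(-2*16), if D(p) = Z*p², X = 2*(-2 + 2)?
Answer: 2080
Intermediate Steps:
X = 0 (X = 2*0 = 0)
f = -65 (f = 2 - (68 - 1) = 2 - 1*67 = 2 - 67 = -65)
Z = 1 (Z = 12*(1/12) = 1)
D(p) = p² (D(p) = 1*p² = p²)
(D(X) + f)*(-2*16) = (0² - 65)*(-2*16) = (0 - 65)*(-32) = -65*(-32) = 2080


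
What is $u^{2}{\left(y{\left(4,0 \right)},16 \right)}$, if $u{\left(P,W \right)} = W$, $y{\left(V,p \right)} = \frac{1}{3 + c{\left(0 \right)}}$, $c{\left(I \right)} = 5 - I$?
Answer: $256$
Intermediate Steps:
$y{\left(V,p \right)} = \frac{1}{8}$ ($y{\left(V,p \right)} = \frac{1}{3 + \left(5 - 0\right)} = \frac{1}{3 + \left(5 + 0\right)} = \frac{1}{3 + 5} = \frac{1}{8}$)
$u^{2}{\left(y{\left(4,0 \right)},16 \right)} = 16^{2} = 256$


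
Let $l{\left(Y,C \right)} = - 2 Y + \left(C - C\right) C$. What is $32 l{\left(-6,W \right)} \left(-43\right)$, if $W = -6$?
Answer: $-16512$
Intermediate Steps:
$l{\left(Y,C \right)} = - 2 Y$ ($l{\left(Y,C \right)} = - 2 Y + 0 C = - 2 Y + 0 = - 2 Y$)
$32 l{\left(-6,W \right)} \left(-43\right) = 32 \left(\left(-2\right) \left(-6\right)\right) \left(-43\right) = 32 \cdot 12 \left(-43\right) = 384 \left(-43\right) = -16512$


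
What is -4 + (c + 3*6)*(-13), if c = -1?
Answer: -225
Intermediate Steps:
-4 + (c + 3*6)*(-13) = -4 + (-1 + 3*6)*(-13) = -4 + (-1 + 18)*(-13) = -4 + 17*(-13) = -4 - 221 = -225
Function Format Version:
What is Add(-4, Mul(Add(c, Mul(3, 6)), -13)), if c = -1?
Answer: -225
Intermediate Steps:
Add(-4, Mul(Add(c, Mul(3, 6)), -13)) = Add(-4, Mul(Add(-1, Mul(3, 6)), -13)) = Add(-4, Mul(Add(-1, 18), -13)) = Add(-4, Mul(17, -13)) = Add(-4, -221) = -225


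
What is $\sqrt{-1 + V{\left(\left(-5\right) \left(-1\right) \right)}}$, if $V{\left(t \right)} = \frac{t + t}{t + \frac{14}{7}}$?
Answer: $\frac{\sqrt{21}}{7} \approx 0.65465$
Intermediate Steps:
$V{\left(t \right)} = \frac{2 t}{2 + t}$ ($V{\left(t \right)} = \frac{2 t}{t + 14 \cdot \frac{1}{7}} = \frac{2 t}{t + 2} = \frac{2 t}{2 + t}$)
$\sqrt{-1 + V{\left(\left(-5\right) \left(-1\right) \right)}} = \sqrt{-1 + \frac{2 \left(\left(-5\right) \left(-1\right)\right)}{2 - -5}} = \sqrt{-1 + 2 \cdot 5 \frac{1}{2 + 5}} = \sqrt{-1 + 2 \cdot 5 \cdot \frac{1}{7}} = \sqrt{-1 + \frac{10}{7}} = \sqrt{\frac{3}{7}} = \frac{\sqrt{21}}{7}$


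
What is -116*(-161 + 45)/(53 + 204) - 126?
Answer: -18926/257 ≈ -73.642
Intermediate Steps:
-116*(-161 + 45)/(53 + 204) - 126 = -(-13456)/257 - 126 = -116*(-116/257) - 126 = 13456/257 - 126 = -18926/257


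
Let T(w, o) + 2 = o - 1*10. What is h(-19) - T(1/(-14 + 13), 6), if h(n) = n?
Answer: -13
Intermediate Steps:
T(w, o) = -12 + o (T(w, o) = -2 + (o - 1*10) = -2 + (o - 10) = -2 + (-10 + o) = -12 + o)
h(-19) - T(1/(-14 + 13), 6) = -19 - (-12 + 6) = -19 - 1*(-6) = -19 + 6 = -13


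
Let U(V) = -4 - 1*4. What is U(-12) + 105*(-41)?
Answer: -4313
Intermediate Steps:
U(V) = -8 (U(V) = -4 - 4 = -8)
U(-12) + 105*(-41) = -8 + 105*(-41) = -8 - 4305 = -4313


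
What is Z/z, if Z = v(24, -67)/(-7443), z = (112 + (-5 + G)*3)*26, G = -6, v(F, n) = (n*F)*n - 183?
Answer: -35851/5095974 ≈ -0.0070352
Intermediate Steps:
v(F, n) = -183 + F*n² (v(F, n) = (F*n)*n - 183 = F*n² - 183 = -183 + F*n²)
z = 2054 (z = (112 + (-5 - 6)*3)*26 = (112 - 11*3)*26 = (112 - 33)*26 = 79*26 = 2054)
Z = -35851/2481 (Z = (-183 + 24*(-67)²)/(-7443) = (-183 + 24*4489)*(-1/7443) = (-183 + 107736)*(-1/7443) = 107553*(-1/7443) = -35851/2481 ≈ -14.450)
Z/z = -35851/2481/2054 = -35851/2481*1/2054 = -35851/5095974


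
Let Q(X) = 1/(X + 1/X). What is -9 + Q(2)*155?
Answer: 53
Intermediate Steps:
-9 + Q(2)*155 = -9 + (2/(1 + 2²))*155 = -9 + (2/(1 + 4))*155 = -9 + (2/5)*155 = -9 + (2*(⅕))*155 = -9 + (⅖)*155 = -9 + 62 = 53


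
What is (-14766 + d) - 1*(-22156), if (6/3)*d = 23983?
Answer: 38763/2 ≈ 19382.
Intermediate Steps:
d = 23983/2 (d = (½)*23983 = 23983/2 ≈ 11992.)
(-14766 + d) - 1*(-22156) = (-14766 + 23983/2) - 1*(-22156) = -5549/2 + 22156 = 38763/2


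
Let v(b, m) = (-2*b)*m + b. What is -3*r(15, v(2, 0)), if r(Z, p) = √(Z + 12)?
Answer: -9*√3 ≈ -15.588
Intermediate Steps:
v(b, m) = b - 2*b*m (v(b, m) = -2*b*m + b = b - 2*b*m)
r(Z, p) = √(12 + Z)
-3*r(15, v(2, 0)) = -3*√(12 + 15) = -9*√3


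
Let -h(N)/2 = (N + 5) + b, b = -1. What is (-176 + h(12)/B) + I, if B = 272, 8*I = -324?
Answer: -7365/34 ≈ -216.62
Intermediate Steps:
I = -81/2 (I = (⅛)*(-324) = -81/2 ≈ -40.500)
h(N) = -8 - 2*N (h(N) = -2*((N + 5) - 1) = -2*((5 + N) - 1) = -2*(4 + N) = -8 - 2*N)
(-176 + h(12)/B) + I = (-176 + (-8 - 2*12)/272) - 81/2 = (-176 + (-8 - 24)*(1/272)) - 81/2 = (-176 - 32*1/272) - 81/2 = (-176 - 2/17) - 81/2 = -2994/17 - 81/2 = -7365/34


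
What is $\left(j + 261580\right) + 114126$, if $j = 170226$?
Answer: $545932$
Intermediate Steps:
$\left(j + 261580\right) + 114126 = \left(170226 + 261580\right) + 114126 = 431806 + 114126 = 545932$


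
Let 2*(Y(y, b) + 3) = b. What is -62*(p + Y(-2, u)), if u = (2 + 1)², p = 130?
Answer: -8153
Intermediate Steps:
u = 9 (u = 3² = 9)
Y(y, b) = -3 + b/2
-62*(p + Y(-2, u)) = -62*(130 + (-3 + (½)*9)) = -62*(130 + (-3 + 9/2)) = -62*(130 + 3/2) = -62*263/2 = -8153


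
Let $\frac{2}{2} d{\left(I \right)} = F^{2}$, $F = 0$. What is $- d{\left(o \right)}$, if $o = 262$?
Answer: $0$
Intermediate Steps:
$d{\left(I \right)} = 0$ ($d{\left(I \right)} = 0^{2} = 0$)
$- d{\left(o \right)} = \left(-1\right) 0 = 0$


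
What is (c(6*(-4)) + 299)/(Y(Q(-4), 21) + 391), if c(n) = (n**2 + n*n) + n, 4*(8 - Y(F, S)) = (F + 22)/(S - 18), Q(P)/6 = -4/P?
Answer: 4281/1190 ≈ 3.5975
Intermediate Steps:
Q(P) = -24/P (Q(P) = 6*(-4/P) = -24/P)
Y(F, S) = 8 - (22 + F)/(4*(-18 + S)) (Y(F, S) = 8 - (F + 22)/(4*(S - 18)) = 8 - (22 + F)/(4*(-18 + S)))
c(n) = n + 2*n**2 (c(n) = (n**2 + n**2) + n = 2*n**2 + n = n + 2*n**2)
(c(6*(-4)) + 299)/(Y(Q(-4), 21) + 391) = ((6*(-4))*(1 + 2*(6*(-4))) + 299)/((-598 - (-24)/(-4) + 32*21)/(4*(-18 + 21)) + 391) = (-24*(1 + 2*(-24)) + 299)/((1/4)*(-598 - (-24)*(-1)/4 + 672)/3 + 391) = (-24*(1 - 48) + 299)/((1/4)*(1/3)*(-598 - 1*6 + 672) + 391) = (-24*(-47) + 299)/((1/4)*(1/3)*(-598 - 6 + 672) + 391) = (1128 + 299)/((1/4)*(1/3)*68 + 391) = 1427/(17/3 + 391) = 1427/(1190/3) = 1427*(3/1190) = 4281/1190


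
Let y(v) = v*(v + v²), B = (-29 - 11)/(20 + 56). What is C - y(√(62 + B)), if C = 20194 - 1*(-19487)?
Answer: 752771/19 - 4672*√1387/361 ≈ 39138.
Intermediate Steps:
B = -10/19 (B = -40/76 = -40*1/76 = -10/19 ≈ -0.52632)
C = 39681 (C = 20194 + 19487 = 39681)
C - y(√(62 + B)) = 39681 - (√(62 - 10/19))²*(1 + √(62 - 10/19)) = 39681 - (√(1168/19))²*(1 + √(1168/19)) = 39681 - (4*√1387/19)²*(1 + 4*√1387/19) = 39681 - 1168*(1 + 4*√1387/19)/19 = 39681 - (1168/19 + 4672*√1387/361) = 39681 + (-1168/19 - 4672*√1387/361) = 752771/19 - 4672*√1387/361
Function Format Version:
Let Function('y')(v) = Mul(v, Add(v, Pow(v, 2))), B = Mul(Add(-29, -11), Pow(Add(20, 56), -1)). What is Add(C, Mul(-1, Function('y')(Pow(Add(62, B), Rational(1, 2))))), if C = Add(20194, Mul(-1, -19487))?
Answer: Add(Rational(752771, 19), Mul(Rational(-4672, 361), Pow(1387, Rational(1, 2)))) ≈ 39138.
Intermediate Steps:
B = Rational(-10, 19) (B = Mul(-40, Pow(76, -1)) = Mul(-40, Rational(1, 76)) = Rational(-10, 19) ≈ -0.52632)
C = 39681 (C = Add(20194, 19487) = 39681)
Add(C, Mul(-1, Function('y')(Pow(Add(62, B), Rational(1, 2))))) = Add(39681, Mul(-1, Mul(Pow(Pow(Add(62, Rational(-10, 19)), Rational(1, 2)), 2), Add(1, Pow(Add(62, Rational(-10, 19)), Rational(1, 2)))))) = Add(39681, Mul(-1, Mul(Pow(Pow(Rational(1168, 19), Rational(1, 2)), 2), Add(1, Pow(Rational(1168, 19), Rational(1, 2)))))) = Add(39681, Mul(-1, Mul(Pow(Mul(Rational(4, 19), Pow(1387, Rational(1, 2))), 2), Add(1, Mul(Rational(4, 19), Pow(1387, Rational(1, 2))))))) = Add(39681, Mul(-1, Mul(Rational(1168, 19), Add(1, Mul(Rational(4, 19), Pow(1387, Rational(1, 2))))))) = Add(39681, Mul(-1, Add(Rational(1168, 19), Mul(Rational(4672, 361), Pow(1387, Rational(1, 2)))))) = Add(39681, Add(Rational(-1168, 19), Mul(Rational(-4672, 361), Pow(1387, Rational(1, 2))))) = Add(Rational(752771, 19), Mul(Rational(-4672, 361), Pow(1387, Rational(1, 2))))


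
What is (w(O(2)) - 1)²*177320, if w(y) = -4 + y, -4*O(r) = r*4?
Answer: 8688680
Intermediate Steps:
O(r) = -r (O(r) = -r*4/4 = -r)
(w(O(2)) - 1)²*177320 = ((-4 - 1*2) - 1)²*177320 = ((-4 - 2) - 1)²*177320 = (-6 - 1)²*177320 = (-7)²*177320 = 49*177320 = 8688680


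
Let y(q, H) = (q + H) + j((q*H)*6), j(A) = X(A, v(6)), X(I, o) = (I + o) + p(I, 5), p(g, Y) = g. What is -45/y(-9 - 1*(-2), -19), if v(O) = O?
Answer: -45/1576 ≈ -0.028553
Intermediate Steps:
X(I, o) = o + 2*I (X(I, o) = (I + o) + I = o + 2*I)
j(A) = 6 + 2*A
y(q, H) = 6 + H + q + 12*H*q (y(q, H) = (q + H) + (6 + 2*((q*H)*6)) = (H + q) + (6 + 2*((H*q)*6)) = (H + q) + (6 + 2*(6*H*q)) = (H + q) + (6 + 12*H*q) = 6 + H + q + 12*H*q)
-45/y(-9 - 1*(-2), -19) = -45/(6 - 19 + (-9 - 1*(-2)) + 12*(-19)*(-9 - 1*(-2))) = -45/(6 - 19 + (-9 + 2) + 12*(-19)*(-9 + 2)) = -45/(6 - 19 - 7 + 12*(-19)*(-7)) = -45/(6 - 19 - 7 + 1596) = -45/1576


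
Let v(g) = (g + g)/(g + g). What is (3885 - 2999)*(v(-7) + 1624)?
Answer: 1439750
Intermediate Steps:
v(g) = 1 (v(g) = (2*g)/((2*g)) = (2*g)*(1/(2*g)) = 1)
(3885 - 2999)*(v(-7) + 1624) = (3885 - 2999)*(1 + 1624) = 886*1625 = 1439750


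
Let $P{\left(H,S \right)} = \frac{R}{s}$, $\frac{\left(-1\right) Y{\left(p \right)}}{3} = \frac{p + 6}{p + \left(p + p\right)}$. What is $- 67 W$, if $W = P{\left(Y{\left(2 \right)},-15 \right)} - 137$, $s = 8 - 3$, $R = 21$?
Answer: $\frac{44488}{5} \approx 8897.6$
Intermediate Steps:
$Y{\left(p \right)} = - \frac{6 + p}{p}$ ($Y{\left(p \right)} = - 3 \frac{p + 6}{p + \left(p + p\right)} = - 3 \frac{6 + p}{p + 2 p} = - 3 \frac{6 + p}{3 p} = - \frac{6 + p}{p}$)
$s = 5$ ($s = 8 - 3 = 5$)
$P{\left(H,S \right)} = \frac{21}{5}$
$W = - \frac{664}{5}$ ($W = \frac{21}{5} - 137 = - \frac{664}{5} \approx -132.8$)
$- 67 W = \left(-67\right) \left(- \frac{664}{5}\right) = \frac{44488}{5}$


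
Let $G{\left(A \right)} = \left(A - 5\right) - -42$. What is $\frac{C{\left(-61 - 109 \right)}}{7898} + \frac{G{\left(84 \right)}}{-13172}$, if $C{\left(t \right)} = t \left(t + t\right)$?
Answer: $\frac{380192971}{52016228} \approx 7.3091$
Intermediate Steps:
$C{\left(t \right)} = 2 t^{2}$ ($C{\left(t \right)} = t 2 t = 2 t^{2}$)
$G{\left(A \right)} = 37 + A$ ($G{\left(A \right)} = \left(-5 + A\right) + 42 = 37 + A$)
$\frac{C{\left(-61 - 109 \right)}}{7898} + \frac{G{\left(84 \right)}}{-13172} = \frac{2 \left(-61 - 109\right)^{2}}{7898} + \frac{37 + 84}{-13172} = 2 \left(-170\right)^{2} \cdot \frac{1}{7898} + 121 \left(- \frac{1}{13172}\right) = 2 \cdot 28900 \cdot \frac{1}{7898} - \frac{121}{13172} = 57800 \cdot \frac{1}{7898} - \frac{121}{13172} = \frac{28900}{3949} - \frac{121}{13172} = \frac{380192971}{52016228}$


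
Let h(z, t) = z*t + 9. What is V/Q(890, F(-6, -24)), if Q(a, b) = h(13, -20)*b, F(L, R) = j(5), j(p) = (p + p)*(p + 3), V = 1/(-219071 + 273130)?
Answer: -1/1085504720 ≈ -9.2123e-10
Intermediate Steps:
V = 1/54059 ≈ 1.8498e-5
j(p) = 2*p*(3 + p) (j(p) = (2*p)*(3 + p) = 2*p*(3 + p))
h(z, t) = 9 + t*z (h(z, t) = t*z + 9 = 9 + t*z)
F(L, R) = 80 (F(L, R) = 2*5*(3 + 5) = 2*5*8 = 80)
Q(a, b) = -251*b (Q(a, b) = (9 - 20*13)*b = (9 - 260)*b = -251*b)
V/Q(890, F(-6, -24)) = 1/(54059*((-251*80))) = (1/54059)/(-20080) = (1/54059)*(-1/20080) = -1/1085504720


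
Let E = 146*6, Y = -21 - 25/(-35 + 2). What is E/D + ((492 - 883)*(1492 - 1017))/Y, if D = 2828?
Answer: 4333296267/472276 ≈ 9175.3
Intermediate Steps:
Y = -668/33 (Y = -21 - 25/(-33) = -21 - 1/33*(-25) = -21 + 25/33 = -668/33 ≈ -20.242)
E = 876
E/D + ((492 - 883)*(1492 - 1017))/Y = 876/2828 + ((492 - 883)*(1492 - 1017))/(-668/33) = 876*(1/2828) - 391*475*(-33/668) = 219/707 - 185725*(-33/668) = 219/707 + 6128925/668 = 4333296267/472276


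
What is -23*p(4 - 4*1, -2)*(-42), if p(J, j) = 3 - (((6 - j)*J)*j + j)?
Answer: 4830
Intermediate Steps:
p(J, j) = 3 - j - J*j*(6 - j) (p(J, j) = 3 - ((J*(6 - j))*j + j) = 3 - (J*j*(6 - j) + j) = 3 - (j + J*j*(6 - j)) = 3 + (-j - J*j*(6 - j)) = 3 - j - J*j*(6 - j))
-23*p(4 - 4*1, -2)*(-42) = -23*(3 - 1*(-2) + (4 - 4*1)*(-2)² - 6*(4 - 4*1)*(-2))*(-42) = -23*(3 + 2 + (4 - 4)*4 - 6*(4 - 4)*(-2))*(-42) = -23*(3 + 2 + 0*4 - 6*0*(-2))*(-42) = -23*(3 + 2 + 0 + 0)*(-42) = -23*5*(-42) = -115*(-42) = 4830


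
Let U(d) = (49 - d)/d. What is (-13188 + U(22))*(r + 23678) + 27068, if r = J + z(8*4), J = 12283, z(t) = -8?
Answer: -10429693381/22 ≈ -4.7408e+8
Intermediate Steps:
U(d) = (49 - d)/d
r = 12275 (r = 12283 - 8 = 12275)
(-13188 + U(22))*(r + 23678) + 27068 = (-13188 + (49 - 1*22)/22)*(12275 + 23678) + 27068 = (-13188 + (49 - 22)/22)*35953 + 27068 = (-13188 + (1/22)*27)*35953 + 27068 = (-13188 + 27/22)*35953 + 27068 = -290109/22*35953 + 27068 = -10430288877/22 + 27068 = -10429693381/22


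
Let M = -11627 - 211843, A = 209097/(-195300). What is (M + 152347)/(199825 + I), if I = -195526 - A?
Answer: -220481300/13330219 ≈ -16.540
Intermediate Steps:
A = -3319/3100 (A = 209097*(-1/195300) = -3319/3100 ≈ -1.0706)
I = -606127281/3100 (I = -195526 - 1*(-3319/3100) = -195526 + 3319/3100 = -606127281/3100 ≈ -1.9553e+5)
M = -223470
(M + 152347)/(199825 + I) = (-223470 + 152347)/(199825 - 606127281/3100) = -71123/13330219/3100 = -71123*3100/13330219 = -220481300/13330219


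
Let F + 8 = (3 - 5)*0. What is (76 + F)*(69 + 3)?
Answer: 4896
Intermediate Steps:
F = -8 (F = -8 + (3 - 5)*0 = -8 - 2*0 = -8 + 0 = -8)
(76 + F)*(69 + 3) = (76 - 8)*(69 + 3) = 68*72 = 4896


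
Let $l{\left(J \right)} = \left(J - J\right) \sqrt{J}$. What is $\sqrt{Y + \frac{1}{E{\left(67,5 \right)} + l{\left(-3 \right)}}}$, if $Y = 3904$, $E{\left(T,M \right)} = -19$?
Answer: $\frac{5 \sqrt{56373}}{19} \approx 62.482$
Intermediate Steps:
$l{\left(J \right)} = 0$ ($l{\left(J \right)} = 0 \sqrt{J} = 0$)
$\sqrt{Y + \frac{1}{E{\left(67,5 \right)} + l{\left(-3 \right)}}} = \sqrt{3904 + \frac{1}{-19 + 0}} = \sqrt{3904 + \frac{1}{-19}} = \sqrt{3904 - \frac{1}{19}} = \sqrt{\frac{74175}{19}} = \frac{5 \sqrt{56373}}{19}$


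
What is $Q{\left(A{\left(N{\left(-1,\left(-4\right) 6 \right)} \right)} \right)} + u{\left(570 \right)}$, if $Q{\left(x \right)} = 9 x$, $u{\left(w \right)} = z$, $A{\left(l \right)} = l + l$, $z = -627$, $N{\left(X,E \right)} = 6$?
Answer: $-519$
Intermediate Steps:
$A{\left(l \right)} = 2 l$
$u{\left(w \right)} = -627$
$Q{\left(A{\left(N{\left(-1,\left(-4\right) 6 \right)} \right)} \right)} + u{\left(570 \right)} = 9 \cdot 2 \cdot 6 - 627 = 9 \cdot 12 - 627 = 108 - 627 = -519$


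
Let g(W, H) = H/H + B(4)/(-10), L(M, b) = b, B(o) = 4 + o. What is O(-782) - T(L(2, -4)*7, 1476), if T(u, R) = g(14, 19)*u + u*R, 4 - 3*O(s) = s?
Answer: 207978/5 ≈ 41596.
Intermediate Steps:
g(W, H) = ⅕ (g(W, H) = H/H + (4 + 4)/(-10) = 1 + 8*(-⅒) = 1 - ⅘ = ⅕)
O(s) = 4/3 - s/3
T(u, R) = u/5 + R*u (T(u, R) = u/5 + u*R = u/5 + R*u)
O(-782) - T(L(2, -4)*7, 1476) = (4/3 - ⅓*(-782)) - (-4*7)*(⅕ + 1476) = (4/3 + 782/3) - (-28)*7381/5 = 262 - 1*(-206668/5) = 262 + 206668/5 = 207978/5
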